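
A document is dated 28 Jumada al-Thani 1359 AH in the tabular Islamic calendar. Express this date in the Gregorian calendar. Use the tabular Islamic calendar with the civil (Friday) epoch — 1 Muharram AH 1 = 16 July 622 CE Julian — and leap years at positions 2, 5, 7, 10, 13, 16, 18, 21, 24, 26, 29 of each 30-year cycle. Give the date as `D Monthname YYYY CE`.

Julian Day Number of the source date = 2429845.
Converting JDN 2429845 to the Gregorian calendar gives 3 August 1940 CE.

3 August 1940 CE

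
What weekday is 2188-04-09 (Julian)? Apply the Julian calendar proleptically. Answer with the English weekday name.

In the Gregorian calendar this is 23 April 2188 (JDN 2520324).
2520324 ≡ 2 (mod 7); counting from Monday = 0 gives Wednesday.

Wednesday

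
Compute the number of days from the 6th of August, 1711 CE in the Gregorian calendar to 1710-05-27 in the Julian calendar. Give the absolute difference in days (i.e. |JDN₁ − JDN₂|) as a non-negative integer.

425

First date → JDN 2346207; second date → JDN 2345782.
The interval is |2346207 − 2345782| = 425 days.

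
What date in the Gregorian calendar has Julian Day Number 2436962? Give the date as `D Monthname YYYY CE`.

28 January 1960 CE

Counting from JDN 2299161 = 15 Oct 1582 gives an offset of 137801 days.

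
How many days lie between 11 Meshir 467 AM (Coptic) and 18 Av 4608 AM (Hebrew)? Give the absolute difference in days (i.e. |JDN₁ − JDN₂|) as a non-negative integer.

JDN of the first date = 1995396.
JDN of the second date = 2030994.
|2030994 − 1995396| = 35598.

35598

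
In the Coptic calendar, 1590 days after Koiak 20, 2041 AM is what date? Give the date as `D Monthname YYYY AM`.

Counting 1590 days forward from JDN 2570249 reaches JDN 2571839, which is 29 Parmouti 2045 AM.

29 Parmouti 2045 AM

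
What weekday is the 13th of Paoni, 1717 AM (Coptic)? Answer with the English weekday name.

Wednesday

Equivalently 20 June 2001 Gregorian, JDN 2452081.
JDN 2452081 mod 7 = 2, and JDN 0 was a Monday, so this is a Wednesday.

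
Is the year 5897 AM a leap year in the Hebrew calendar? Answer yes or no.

Hebrew year 5897 is year 7 of its 19-year Metonic cycle; leap years are at positions 3, 6, 8, 11, 14, 17, 19, so it is a common year (12 months).

no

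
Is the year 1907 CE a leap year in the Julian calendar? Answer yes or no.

no

1907 mod 4 = 3, so it is a common year in the Julian calendar.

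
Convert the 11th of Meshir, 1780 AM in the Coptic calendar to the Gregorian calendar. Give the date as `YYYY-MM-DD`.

2064-02-19

Both dates share Julian Day Number 2474970; in the Gregorian calendar that is 19 February 2064 CE.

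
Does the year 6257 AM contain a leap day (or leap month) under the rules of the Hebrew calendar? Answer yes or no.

yes

Hebrew year 6257 is year 6 of its 19-year Metonic cycle; leap years are at positions 3, 6, 8, 11, 14, 17, 19, so it is a leap year (13 months).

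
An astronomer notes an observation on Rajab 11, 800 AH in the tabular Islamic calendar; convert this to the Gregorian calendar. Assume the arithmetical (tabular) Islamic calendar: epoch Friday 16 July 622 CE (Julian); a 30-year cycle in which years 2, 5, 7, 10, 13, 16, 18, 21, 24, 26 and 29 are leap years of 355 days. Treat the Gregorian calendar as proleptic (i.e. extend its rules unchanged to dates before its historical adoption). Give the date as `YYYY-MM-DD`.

1398-04-07

Julian Day Number of the source date = 2231766.
Converting JDN 2231766 to the Gregorian calendar gives 7 April 1398 CE.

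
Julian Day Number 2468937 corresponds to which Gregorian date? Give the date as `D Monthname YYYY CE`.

Counting from JDN 2299161 = 15 Oct 1582 gives an offset of 169776 days.

14 August 2047 CE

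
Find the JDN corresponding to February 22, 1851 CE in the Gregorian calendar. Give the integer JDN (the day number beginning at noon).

JDN 2451545 is 1 January 2000 CE (Gregorian); the target day is −54369 days from there, so JDN = 2397176.

2397176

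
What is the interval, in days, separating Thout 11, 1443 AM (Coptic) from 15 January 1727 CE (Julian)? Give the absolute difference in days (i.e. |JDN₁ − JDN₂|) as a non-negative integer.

First date → JDN 2351730; second date → JDN 2351859.
The interval is |2351730 − 2351859| = 129 days.

129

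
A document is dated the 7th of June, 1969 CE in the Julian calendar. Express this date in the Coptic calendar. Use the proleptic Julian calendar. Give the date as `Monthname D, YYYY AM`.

Paoni 13, 1685 AM

Both dates share Julian Day Number 2440393; in the Coptic calendar that is 13 Paoni 1685 AM.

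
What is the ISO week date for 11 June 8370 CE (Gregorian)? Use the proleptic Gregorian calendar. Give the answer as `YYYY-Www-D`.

8370-W24-4

The weekday is Thursday (ISO weekday 4).
That Thursday belongs to ISO week 24 of ISO year 8370.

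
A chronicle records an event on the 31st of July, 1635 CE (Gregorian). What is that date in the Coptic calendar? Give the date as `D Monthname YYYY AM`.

Both dates share Julian Day Number 2318443; in the Coptic calendar that is 27 Epip 1351 AM.

27 Epip 1351 AM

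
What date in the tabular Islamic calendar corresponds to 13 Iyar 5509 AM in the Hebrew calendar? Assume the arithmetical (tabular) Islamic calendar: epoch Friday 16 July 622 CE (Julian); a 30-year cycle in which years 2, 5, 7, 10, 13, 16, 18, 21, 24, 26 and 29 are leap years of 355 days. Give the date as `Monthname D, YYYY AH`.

Julian Day Number of the source date = 2359990.
Converting JDN 2359990 to the tabular Islamic calendar gives 13 Jumada al-Awwal 1162 AH.

Jumada al-Awwal 13, 1162 AH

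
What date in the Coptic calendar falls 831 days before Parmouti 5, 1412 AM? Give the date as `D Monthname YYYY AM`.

25 Koiak 1410 AM

JDN of Parmouti 5, 1412 AM = 2340612.
2340612 − 831 = 2339781.
JDN 2339781 in the Coptic calendar is 25 Koiak 1410 AM.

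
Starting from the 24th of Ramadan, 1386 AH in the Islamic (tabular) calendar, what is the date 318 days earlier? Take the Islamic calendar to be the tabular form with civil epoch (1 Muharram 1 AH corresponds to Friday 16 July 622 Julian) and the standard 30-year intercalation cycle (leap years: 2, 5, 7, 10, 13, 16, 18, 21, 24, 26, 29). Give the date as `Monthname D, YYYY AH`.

Dhu al-Qa'dah 2, 1385 AH

The starting date is JDN 2439497; 2439497 − 318 = 2439179.
JDN 2439179 corresponds to Dhu al-Qa'dah 2, 1385 AH.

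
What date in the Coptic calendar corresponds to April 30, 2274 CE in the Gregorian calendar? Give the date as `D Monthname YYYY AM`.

20 Parmouti 1990 AM

Julian Day Number of the source date = 2551741.
Converting JDN 2551741 to the Coptic calendar gives 20 Parmouti 1990 AM.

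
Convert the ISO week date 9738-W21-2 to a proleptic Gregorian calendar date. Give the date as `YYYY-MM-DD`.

9738-05-20

ISO week 1 of 9738 is the week containing the first Thursday of 9738.
Week 21, day 2 (Tuesday) lands on 9738-05-20.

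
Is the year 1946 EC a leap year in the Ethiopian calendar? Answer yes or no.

1946 mod 4 = 2; in the Ethiopian calendar a year is leap when year mod 4 = 3, so it is a common year.

no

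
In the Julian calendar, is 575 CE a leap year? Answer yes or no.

575 mod 4 = 3, so it is a common year in the Julian calendar.

no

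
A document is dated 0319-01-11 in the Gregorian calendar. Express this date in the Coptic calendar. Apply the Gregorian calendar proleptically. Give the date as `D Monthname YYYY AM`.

15 Tobi 35 AM

Julian Day Number of the source date = 1837582.
Converting JDN 1837582 to the Coptic calendar gives 15 Tobi 35 AM.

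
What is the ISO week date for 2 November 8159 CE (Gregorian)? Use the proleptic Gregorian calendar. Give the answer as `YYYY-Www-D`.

The weekday is Friday (ISO weekday 5).
That Friday belongs to ISO week 44 of ISO year 8159.

8159-W44-5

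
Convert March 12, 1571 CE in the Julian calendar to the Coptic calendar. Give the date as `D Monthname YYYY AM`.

Both dates share Julian Day Number 2294936; in the Coptic calendar that is 16 Paremhat 1287 AM.

16 Paremhat 1287 AM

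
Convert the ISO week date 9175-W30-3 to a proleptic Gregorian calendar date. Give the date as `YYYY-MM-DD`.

ISO week 1 of 9175 is the week containing the first Thursday of 9175.
Week 30, day 3 (Wednesday) lands on 9175-07-23.

9175-07-23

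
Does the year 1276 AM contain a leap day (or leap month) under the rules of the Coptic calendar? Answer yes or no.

no

1276 mod 4 = 0; in the Coptic calendar a year is leap when year mod 4 = 3, so it is a common year.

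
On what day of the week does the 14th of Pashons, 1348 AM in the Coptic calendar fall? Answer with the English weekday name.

Wednesday

Equivalently 19 May 1632 Gregorian, JDN 2317275.
JDN 2317275 mod 7 = 2, and JDN 0 was a Monday, so this is a Wednesday.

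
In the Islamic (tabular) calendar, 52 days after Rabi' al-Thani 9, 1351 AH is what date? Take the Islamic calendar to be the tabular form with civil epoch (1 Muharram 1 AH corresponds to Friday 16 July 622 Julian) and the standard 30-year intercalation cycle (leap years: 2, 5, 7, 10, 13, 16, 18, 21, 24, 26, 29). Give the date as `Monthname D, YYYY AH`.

Counting 52 days forward from JDN 2426932 reaches JDN 2426984, which is Jumada al-Thani 2, 1351 AH.

Jumada al-Thani 2, 1351 AH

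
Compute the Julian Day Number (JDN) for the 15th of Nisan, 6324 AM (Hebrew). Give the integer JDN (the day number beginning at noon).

Equivalently 29 March 2564 (Gregorian).
JDN 2400001 is 17 November 1858 CE (Gregorian), MJD 0; the target day is +257629 days from there, so JDN = 2657630.

2657630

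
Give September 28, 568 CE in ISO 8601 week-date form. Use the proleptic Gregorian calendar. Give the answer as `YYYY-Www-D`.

The weekday is Wednesday (ISO weekday 3).
That Wednesday belongs to ISO week 39 of ISO year 568.

0568-W39-3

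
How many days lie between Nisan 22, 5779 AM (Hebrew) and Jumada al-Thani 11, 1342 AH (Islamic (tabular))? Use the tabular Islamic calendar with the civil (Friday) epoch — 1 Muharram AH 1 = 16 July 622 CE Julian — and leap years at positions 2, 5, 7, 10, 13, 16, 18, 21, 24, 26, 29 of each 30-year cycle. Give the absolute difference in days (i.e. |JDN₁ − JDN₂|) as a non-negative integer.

First date → JDN 2458601; second date → JDN 2423804.
The interval is |2458601 − 2423804| = 34797 days.

34797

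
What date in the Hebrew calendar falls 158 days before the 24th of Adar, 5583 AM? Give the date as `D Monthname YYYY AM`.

Counting 158 days back from JDN 2386962 reaches JDN 2386804, which is 15 Tishrei 5583 AM.

15 Tishrei 5583 AM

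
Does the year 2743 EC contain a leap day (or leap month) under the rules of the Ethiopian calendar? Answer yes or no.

yes

2743 mod 4 = 3; in the Ethiopian calendar a year is leap when year mod 4 = 3, so it is a leap year.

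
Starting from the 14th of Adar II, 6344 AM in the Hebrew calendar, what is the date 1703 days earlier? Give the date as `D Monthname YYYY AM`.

JDN of the 14th of Adar II, 6344 AM = 2664924.
2664924 − 1703 = 2663221.
JDN 2663221 in the Hebrew calendar is 24 Tammuz 6339 AM.

24 Tammuz 6339 AM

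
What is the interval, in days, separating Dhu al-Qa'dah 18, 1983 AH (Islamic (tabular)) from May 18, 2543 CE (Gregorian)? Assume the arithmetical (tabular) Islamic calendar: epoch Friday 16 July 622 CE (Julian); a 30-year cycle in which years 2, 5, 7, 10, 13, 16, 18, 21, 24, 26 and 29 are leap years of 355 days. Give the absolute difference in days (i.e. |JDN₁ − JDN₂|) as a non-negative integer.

First date → JDN 2651107; second date → JDN 2650009.
The interval is |2651107 − 2650009| = 1098 days.

1098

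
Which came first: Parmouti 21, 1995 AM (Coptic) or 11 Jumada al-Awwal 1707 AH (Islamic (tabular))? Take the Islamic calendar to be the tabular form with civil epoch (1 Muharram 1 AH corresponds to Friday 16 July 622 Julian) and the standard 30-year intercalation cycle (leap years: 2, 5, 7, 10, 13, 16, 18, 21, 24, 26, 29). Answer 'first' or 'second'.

The two dates have Julian Day Numbers 2553568 and 2553118 respectively.
Since 2553118 < 2553568, the second date comes first.

second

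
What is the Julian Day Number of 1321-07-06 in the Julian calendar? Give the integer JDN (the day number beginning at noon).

2203740

Equivalently 14 July 1321 (proleptic Gregorian).
JDN 2451545 is 1 January 2000 CE (Gregorian); the target day is −247805 days from there, so JDN = 2203740.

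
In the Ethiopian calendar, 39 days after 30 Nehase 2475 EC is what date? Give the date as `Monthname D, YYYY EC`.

Tikimt 3, 2476 EC

Counting 39 days forward from JDN 2628208 reaches JDN 2628247, which is Tikimt 3, 2476 EC.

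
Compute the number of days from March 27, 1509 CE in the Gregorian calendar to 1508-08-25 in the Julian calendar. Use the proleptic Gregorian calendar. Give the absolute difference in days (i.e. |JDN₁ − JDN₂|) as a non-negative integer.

204

JDN of the first date = 2272296.
JDN of the second date = 2272092.
|2272092 − 2272296| = 204.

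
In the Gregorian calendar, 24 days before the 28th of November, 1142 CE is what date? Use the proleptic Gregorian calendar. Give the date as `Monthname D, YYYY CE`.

Counting 24 days back from JDN 2138498 reaches JDN 2138474, which is November 4, 1142 CE.

November 4, 1142 CE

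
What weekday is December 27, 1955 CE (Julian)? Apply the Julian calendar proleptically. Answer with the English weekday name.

Monday

In the Gregorian calendar this is 9 January 1956 (JDN 2435482).
Since JDN mod 7 = 0 (0 = Monday), the day is Monday.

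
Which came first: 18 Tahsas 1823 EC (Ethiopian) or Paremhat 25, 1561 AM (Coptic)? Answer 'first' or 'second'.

Converting both to JDN: 2389813 vs 2395024; the smaller is the first.

first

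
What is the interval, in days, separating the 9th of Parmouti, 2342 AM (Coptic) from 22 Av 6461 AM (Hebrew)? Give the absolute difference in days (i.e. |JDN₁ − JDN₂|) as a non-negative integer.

27512

JDN of the first date = 2680298.
JDN of the second date = 2707810.
|2707810 − 2680298| = 27512.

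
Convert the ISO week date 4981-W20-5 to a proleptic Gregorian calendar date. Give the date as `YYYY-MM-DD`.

4981-05-18

ISO week 1 of 4981 is the week containing the first Thursday of 4981.
Week 20, day 5 (Friday) lands on 4981-05-18.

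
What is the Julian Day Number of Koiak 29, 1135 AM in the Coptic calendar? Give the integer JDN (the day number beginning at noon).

2239341

Equivalently 3 January 1419 (proleptic Gregorian).
JDN 2400001 is 17 November 1858 CE (Gregorian), MJD 0; the target day is −160660 days from there, so JDN = 2239341.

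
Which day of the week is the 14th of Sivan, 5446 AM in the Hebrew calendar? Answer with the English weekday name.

This is JDN 2337016 (6 June 1686 Gregorian).
Since JDN mod 7 = 3 (0 = Monday), the day is Thursday.

Thursday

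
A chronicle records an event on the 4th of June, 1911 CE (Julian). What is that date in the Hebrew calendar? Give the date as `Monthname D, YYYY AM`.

Both dates share Julian Day Number 2419205; in the Hebrew calendar that is 21 Sivan 5671 AM.

Sivan 21, 5671 AM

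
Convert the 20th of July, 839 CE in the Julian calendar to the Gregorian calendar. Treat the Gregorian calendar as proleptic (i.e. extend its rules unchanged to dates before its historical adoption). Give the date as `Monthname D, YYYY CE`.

July 24, 839 CE

At this point the Julian calendar is 4 days behind the Gregorian.
20 July 839 Julian + 4 days → 24 July 839 Gregorian.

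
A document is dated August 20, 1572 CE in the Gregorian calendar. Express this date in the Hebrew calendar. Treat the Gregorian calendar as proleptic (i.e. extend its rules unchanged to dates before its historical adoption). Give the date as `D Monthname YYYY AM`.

Both dates share Julian Day Number 2295453; in the Hebrew calendar that is 1 Elul 5332 AM.

1 Elul 5332 AM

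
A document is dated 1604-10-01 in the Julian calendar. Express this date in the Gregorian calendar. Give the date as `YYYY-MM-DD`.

1604-10-11

For dates in this range the Gregorian date is 10 days ahead of the Julian.
1 October 1604 Julian + 10 days → 11 October 1604 Gregorian.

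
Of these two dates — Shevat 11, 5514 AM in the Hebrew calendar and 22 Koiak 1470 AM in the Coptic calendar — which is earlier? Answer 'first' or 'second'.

First date → JDN 2361729; second date → JDN 2361693.
JDN 2361693 < JDN 2361729, so the second date is earlier.

second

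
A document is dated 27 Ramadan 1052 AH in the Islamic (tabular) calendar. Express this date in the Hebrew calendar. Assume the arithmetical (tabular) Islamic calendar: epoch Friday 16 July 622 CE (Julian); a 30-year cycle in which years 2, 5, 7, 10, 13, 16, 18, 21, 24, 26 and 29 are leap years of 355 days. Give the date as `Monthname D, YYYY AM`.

Kislev 27, 5403 AM

Both dates share Julian Day Number 2321141; in the Hebrew calendar that is 27 Kislev 5403 AM.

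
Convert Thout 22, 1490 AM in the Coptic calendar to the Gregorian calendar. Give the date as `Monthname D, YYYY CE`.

Both dates share Julian Day Number 2368908; in the Gregorian calendar that is 30 September 1773 CE.

September 30, 1773 CE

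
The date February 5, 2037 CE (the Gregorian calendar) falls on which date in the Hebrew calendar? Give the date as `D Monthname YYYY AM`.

20 Shevat 5797 AM

Julian Day Number of the source date = 2465095.
Converting JDN 2465095 to the Hebrew calendar gives 20 Shevat 5797 AM.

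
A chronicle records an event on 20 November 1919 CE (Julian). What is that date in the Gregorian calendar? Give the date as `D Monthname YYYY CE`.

At this point the Julian calendar is 13 days behind the Gregorian.
20 November 1919 Julian + 13 days → 3 December 1919 Gregorian.

3 December 1919 CE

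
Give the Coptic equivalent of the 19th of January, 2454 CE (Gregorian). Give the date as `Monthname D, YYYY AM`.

Tobi 8, 2170 AM

Both dates share Julian Day Number 2617384; in the Coptic calendar that is 8 Tobi 2170 AM.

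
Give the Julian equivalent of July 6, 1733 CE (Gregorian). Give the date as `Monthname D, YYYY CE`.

June 25, 1733 CE

The Julian–Gregorian offset here is 11 days (Julian trailing).
6 July 1733 Gregorian − 11 days → 25 June 1733 Julian.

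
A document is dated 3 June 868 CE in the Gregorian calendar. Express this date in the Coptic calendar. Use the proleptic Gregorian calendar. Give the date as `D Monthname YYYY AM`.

5 Paoni 584 AM

Julian Day Number of the source date = 2038245.
Converting JDN 2038245 to the Coptic calendar gives 5 Paoni 584 AM.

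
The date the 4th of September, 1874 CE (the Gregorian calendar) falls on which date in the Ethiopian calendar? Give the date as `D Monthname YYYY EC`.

30 Nehase 1866 EC

Both dates share Julian Day Number 2405771; in the Ethiopian calendar that is 30 Nehase 1866 EC.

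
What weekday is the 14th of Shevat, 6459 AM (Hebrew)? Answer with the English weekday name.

This is JDN 2706887 (7 February 2699 Gregorian).
Since JDN mod 7 = 1 (0 = Monday), the day is Tuesday.

Tuesday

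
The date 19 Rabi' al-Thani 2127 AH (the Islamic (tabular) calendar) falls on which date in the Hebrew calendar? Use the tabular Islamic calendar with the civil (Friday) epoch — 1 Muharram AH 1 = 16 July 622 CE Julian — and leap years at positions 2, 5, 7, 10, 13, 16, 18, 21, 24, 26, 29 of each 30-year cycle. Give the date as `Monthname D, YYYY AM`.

Julian Day Number of the source date = 2701931.
Converting JDN 2701931 to the Hebrew calendar gives 20 Tammuz 6445 AM.

Tammuz 20, 6445 AM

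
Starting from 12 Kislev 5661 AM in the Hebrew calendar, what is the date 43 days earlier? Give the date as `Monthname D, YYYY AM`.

The starting date is JDN 2415358; 2415358 − 43 = 2415315.
JDN 2415315 corresponds to Tishrei 29, 5661 AM.

Tishrei 29, 5661 AM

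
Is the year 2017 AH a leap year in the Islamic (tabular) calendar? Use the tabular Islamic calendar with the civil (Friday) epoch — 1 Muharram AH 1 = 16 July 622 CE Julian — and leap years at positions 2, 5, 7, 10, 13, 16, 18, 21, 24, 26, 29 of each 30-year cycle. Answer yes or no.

Year 2017 AH is year 7 of its 30-year cycle; leap positions are 2, 5, 7, 10, 13, 16, 18, 21, 24, 26, 29, so it is a leap year (355 days).

yes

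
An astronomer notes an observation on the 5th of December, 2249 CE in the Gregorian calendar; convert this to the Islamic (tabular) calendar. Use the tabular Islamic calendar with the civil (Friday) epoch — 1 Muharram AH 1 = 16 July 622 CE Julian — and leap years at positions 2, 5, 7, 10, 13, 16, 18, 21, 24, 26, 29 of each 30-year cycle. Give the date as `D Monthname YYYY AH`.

Both dates share Julian Day Number 2542829; in the tabular Islamic calendar that is 28 Rabi' al-Thani 1678 AH.

28 Rabi' al-Thani 1678 AH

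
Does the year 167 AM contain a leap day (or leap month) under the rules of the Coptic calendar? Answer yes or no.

yes

167 mod 4 = 3; in the Coptic calendar a year is leap when year mod 4 = 3, so it is a leap year.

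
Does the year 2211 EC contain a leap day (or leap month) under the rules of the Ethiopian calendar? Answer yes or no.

yes

2211 mod 4 = 3; in the Ethiopian calendar a year is leap when year mod 4 = 3, so it is a leap year.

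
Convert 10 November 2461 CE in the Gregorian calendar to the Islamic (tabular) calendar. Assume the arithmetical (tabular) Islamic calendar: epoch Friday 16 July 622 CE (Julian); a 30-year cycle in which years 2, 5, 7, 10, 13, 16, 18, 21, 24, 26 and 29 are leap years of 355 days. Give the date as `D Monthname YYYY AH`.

Julian Day Number of the source date = 2620236.
Converting JDN 2620236 to the tabular Islamic calendar gives 6 Shawwal 1896 AH.

6 Shawwal 1896 AH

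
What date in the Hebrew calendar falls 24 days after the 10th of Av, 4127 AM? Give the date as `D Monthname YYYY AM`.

Counting 24 days forward from JDN 1855308 reaches JDN 1855332, which is 4 Elul 4127 AM.

4 Elul 4127 AM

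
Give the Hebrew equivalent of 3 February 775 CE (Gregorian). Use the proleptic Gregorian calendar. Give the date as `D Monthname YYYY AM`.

24 Shevat 4535 AM

Both dates share Julian Day Number 2004156; in the Hebrew calendar that is 24 Shevat 4535 AM.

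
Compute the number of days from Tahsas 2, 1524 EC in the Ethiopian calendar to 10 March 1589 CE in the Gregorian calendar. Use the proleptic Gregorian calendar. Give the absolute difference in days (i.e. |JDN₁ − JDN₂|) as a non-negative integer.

20911

First date → JDN 2280588; second date → JDN 2301499.
The interval is |2280588 − 2301499| = 20911 days.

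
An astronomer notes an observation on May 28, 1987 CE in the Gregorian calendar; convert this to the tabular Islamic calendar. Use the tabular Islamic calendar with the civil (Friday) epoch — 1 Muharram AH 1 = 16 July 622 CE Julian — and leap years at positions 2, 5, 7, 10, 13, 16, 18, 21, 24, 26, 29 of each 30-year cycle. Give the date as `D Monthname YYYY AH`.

Both dates share Julian Day Number 2446944; in the tabular Islamic calendar that is 29 Ramadan 1407 AH.

29 Ramadan 1407 AH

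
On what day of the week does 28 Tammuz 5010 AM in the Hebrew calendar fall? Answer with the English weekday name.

Wednesday

This is JDN 2177800 (6 July 1250 Gregorian).
Since JDN mod 7 = 2 (0 = Monday), the day is Wednesday.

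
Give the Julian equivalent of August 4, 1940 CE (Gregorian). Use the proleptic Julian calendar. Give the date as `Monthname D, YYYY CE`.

For dates in this range the Gregorian date is 13 days ahead of the Julian.
4 August 1940 Gregorian − 13 days → 22 July 1940 Julian.

July 22, 1940 CE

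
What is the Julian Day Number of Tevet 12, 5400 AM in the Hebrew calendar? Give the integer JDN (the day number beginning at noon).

2320064

Equivalently 7 January 1640 (Gregorian).
JDN 2451545 is 1 January 2000 CE (Gregorian); the target day is −131481 days from there, so JDN = 2320064.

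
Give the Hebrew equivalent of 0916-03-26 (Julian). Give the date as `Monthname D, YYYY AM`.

Nisan 20, 4676 AM

The source date corresponds to 31 March 916 in the proleptic Gregorian calendar (JDN 2055712).
That day falls on 20 Nisan 4676 AM in the Hebrew calendar.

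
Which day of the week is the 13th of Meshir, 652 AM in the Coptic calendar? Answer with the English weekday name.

In the proleptic Gregorian calendar this is 13 February 936 (JDN 2062970).
JDN 2062970 mod 7 = 0, and JDN 0 was a Monday, so this is a Monday.

Monday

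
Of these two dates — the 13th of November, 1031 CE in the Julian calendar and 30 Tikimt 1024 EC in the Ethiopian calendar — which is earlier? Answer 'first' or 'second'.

The two dates have Julian Day Numbers 2097947 and 2097931 respectively.
Since 2097931 < 2097947, the second date comes first.

second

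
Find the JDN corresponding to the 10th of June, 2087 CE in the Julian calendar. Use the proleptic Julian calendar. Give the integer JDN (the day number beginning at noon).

2483495

In the Gregorian calendar the same day is 23 June 2087.
JDN 2451545 is 1 January 2000 CE (Gregorian); the target day is +31950 days from there, so JDN = 2483495.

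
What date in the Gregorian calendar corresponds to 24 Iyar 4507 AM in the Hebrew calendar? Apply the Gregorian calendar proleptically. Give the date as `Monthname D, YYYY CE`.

May 12, 747 CE

Julian Day Number of the source date = 1994027.
Converting JDN 1994027 to the Gregorian calendar gives 12 May 747 CE.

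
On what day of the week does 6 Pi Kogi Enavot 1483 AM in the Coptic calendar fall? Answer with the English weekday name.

This is JDN 2366695 (9 September 1767 Gregorian).
JDN 2366695 mod 7 = 2, and JDN 0 was a Monday, so this is a Wednesday.

Wednesday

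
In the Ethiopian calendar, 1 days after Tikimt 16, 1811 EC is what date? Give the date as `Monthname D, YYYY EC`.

Tikimt 17, 1811 EC

The starting date is JDN 2385368; 2385368 + 1 = 2385369.
JDN 2385369 corresponds to Tikimt 17, 1811 EC.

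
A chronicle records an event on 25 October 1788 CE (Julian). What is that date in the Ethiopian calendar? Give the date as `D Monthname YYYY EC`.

Julian Day Number of the source date = 2374423.
Converting JDN 2374423 to the Ethiopian calendar gives 28 Tikimt 1781 EC.

28 Tikimt 1781 EC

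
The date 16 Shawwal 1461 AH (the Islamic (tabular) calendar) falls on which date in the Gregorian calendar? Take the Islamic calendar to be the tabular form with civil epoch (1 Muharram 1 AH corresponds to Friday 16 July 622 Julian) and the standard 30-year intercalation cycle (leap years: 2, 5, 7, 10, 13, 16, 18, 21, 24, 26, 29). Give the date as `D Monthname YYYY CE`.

Julian Day Number of the source date = 2466096.
Converting JDN 2466096 to the Gregorian calendar gives 3 November 2039 CE.

3 November 2039 CE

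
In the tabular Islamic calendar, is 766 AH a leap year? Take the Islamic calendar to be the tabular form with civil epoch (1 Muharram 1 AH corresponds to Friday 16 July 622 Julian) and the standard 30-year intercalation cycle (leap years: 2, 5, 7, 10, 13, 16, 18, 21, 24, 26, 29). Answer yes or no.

yes

Year 766 AH is year 16 of its 30-year cycle; leap positions are 2, 5, 7, 10, 13, 16, 18, 21, 24, 26, 29, so it is a leap year (355 days).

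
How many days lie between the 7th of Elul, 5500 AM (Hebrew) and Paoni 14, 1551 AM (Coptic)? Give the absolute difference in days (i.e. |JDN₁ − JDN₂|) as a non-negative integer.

34626

JDN of the first date = 2356824.
JDN of the second date = 2391450.
|2391450 − 2356824| = 34626.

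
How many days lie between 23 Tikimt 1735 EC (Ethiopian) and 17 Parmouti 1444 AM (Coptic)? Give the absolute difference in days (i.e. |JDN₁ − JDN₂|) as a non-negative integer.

5304

First date → JDN 2357616; second date → JDN 2352312.
The interval is |2357616 − 2352312| = 5304 days.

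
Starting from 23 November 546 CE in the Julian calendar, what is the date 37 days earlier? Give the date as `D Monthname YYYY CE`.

17 October 546 CE

Counting 37 days back from JDN 1920811 reaches JDN 1920774, which is 17 October 546 CE.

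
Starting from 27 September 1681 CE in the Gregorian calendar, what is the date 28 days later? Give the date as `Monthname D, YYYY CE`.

Counting 28 days forward from JDN 2335303 reaches JDN 2335331, which is October 25, 1681 CE.

October 25, 1681 CE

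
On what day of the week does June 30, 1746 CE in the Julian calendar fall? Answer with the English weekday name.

Monday

In the Gregorian calendar this is 11 July 1746 (JDN 2358965).
Since JDN mod 7 = 0 (0 = Monday), the day is Monday.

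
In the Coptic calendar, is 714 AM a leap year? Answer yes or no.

no

714 mod 4 = 2; in the Coptic calendar a year is leap when year mod 4 = 3, so it is a common year.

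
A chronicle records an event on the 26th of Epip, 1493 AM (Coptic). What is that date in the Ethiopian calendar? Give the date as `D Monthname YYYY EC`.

The source date corresponds to 31 July 1777 in the Gregorian calendar (JDN 2370308).
That day falls on 26 Hamle 1769 EC in the Ethiopian calendar.

26 Hamle 1769 EC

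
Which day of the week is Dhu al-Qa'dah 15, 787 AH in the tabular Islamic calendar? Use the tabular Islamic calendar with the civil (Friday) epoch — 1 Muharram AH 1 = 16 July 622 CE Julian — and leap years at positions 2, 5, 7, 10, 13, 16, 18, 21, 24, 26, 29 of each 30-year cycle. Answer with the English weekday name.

This is JDN 2227281 (26 December 1385 Gregorian).
JDN 2227281 mod 7 = 0, and JDN 0 was a Monday, so this is a Monday.

Monday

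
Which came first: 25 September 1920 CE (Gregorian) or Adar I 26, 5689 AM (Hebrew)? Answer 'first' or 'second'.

first

Converting both to JDN: 2422593 vs 2425679; the smaller is the first.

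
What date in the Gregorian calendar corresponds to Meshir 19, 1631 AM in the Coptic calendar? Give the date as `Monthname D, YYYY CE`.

Julian Day Number of the source date = 2420555.
Converting JDN 2420555 to the Gregorian calendar gives 26 February 1915 CE.

February 26, 1915 CE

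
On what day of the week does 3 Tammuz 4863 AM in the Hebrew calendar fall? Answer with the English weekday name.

Thursday

This is JDN 2124090 (18 June 1103 Gregorian).
Since JDN mod 7 = 3 (0 = Monday), the day is Thursday.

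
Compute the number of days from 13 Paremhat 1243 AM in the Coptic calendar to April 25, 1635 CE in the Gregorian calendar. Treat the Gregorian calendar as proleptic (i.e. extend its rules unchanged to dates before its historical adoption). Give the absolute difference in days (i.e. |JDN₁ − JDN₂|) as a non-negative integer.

39484

First date → JDN 2278862; second date → JDN 2318346.
The interval is |2278862 − 2318346| = 39484 days.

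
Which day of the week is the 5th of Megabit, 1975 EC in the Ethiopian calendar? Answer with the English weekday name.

This is JDN 2445408 (14 March 1983 Gregorian).
Since JDN mod 7 = 0 (0 = Monday), the day is Monday.

Monday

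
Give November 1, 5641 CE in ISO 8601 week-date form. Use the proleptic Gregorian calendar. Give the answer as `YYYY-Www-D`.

The weekday is Friday (ISO weekday 5).
That Friday belongs to ISO week 44 of ISO year 5641.

5641-W44-5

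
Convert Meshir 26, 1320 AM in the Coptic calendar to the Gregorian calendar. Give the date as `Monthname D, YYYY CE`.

Both dates share Julian Day Number 2306970; in the Gregorian calendar that is 2 March 1604 CE.

March 2, 1604 CE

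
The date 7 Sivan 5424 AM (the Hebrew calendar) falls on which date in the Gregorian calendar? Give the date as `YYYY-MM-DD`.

1664-05-31

Julian Day Number of the source date = 2328975.
Converting JDN 2328975 to the Gregorian calendar gives 31 May 1664 CE.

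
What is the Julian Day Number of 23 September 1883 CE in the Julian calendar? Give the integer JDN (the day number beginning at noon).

2409089

In the Gregorian calendar the same day is 5 October 1883.
JDN 2299161 is 15 October 1582 CE (Gregorian); the target day is +109928 days from there, so JDN = 2409089.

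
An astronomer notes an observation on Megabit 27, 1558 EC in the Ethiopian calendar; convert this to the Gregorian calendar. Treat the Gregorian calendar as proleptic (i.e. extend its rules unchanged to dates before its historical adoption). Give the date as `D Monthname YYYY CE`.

2 April 1566 CE

Both dates share Julian Day Number 2293121; in the Gregorian calendar that is 2 April 1566 CE.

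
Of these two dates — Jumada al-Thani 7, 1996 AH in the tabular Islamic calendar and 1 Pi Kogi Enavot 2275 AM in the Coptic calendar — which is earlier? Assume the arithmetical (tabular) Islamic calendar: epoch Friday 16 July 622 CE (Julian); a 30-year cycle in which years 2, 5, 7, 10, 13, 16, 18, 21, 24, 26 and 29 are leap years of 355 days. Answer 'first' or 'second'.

First date → JDN 2655555; second date → JDN 2655968.
JDN 2655555 < JDN 2655968, so the first date is earlier.

first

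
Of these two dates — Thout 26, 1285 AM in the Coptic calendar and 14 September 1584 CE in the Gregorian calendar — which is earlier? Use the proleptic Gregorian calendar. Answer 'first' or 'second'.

Converting both to JDN: 2294036 vs 2299861; the smaller is the first.

first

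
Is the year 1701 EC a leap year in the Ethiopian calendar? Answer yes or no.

1701 mod 4 = 1; in the Ethiopian calendar a year is leap when year mod 4 = 3, so it is a common year.

no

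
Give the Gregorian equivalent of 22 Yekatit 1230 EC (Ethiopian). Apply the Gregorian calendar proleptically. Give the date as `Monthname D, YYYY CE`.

Both dates share Julian Day Number 2173284; in the Gregorian calendar that is 23 February 1238 CE.

February 23, 1238 CE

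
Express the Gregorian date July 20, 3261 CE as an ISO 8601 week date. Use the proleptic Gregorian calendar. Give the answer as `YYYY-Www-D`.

The weekday is Wednesday (ISO weekday 3).
That Wednesday belongs to ISO week 29 of ISO year 3261.

3261-W29-3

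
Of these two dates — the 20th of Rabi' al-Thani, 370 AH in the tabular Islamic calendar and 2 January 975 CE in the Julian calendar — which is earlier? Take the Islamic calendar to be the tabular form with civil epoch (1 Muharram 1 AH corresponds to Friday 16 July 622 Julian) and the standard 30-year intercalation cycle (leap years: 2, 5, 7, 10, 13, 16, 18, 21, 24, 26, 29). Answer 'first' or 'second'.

second

First date → JDN 2079309; second date → JDN 2077178.
JDN 2077178 < JDN 2079309, so the second date is earlier.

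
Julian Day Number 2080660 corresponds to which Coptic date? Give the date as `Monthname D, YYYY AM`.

Epip 21, 700 AM

The proleptic Gregorian equivalent of JDN 2080660 is 20 July 984.
In the Coptic calendar that day is Epip 21, 700 AM.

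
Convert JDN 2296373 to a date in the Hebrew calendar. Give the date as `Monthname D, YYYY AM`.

Adar 6, 5335 AM

JDN 2296373 is 26 February 1575 in the proleptic Gregorian calendar.
In the Hebrew calendar that day is Adar 6, 5335 AM.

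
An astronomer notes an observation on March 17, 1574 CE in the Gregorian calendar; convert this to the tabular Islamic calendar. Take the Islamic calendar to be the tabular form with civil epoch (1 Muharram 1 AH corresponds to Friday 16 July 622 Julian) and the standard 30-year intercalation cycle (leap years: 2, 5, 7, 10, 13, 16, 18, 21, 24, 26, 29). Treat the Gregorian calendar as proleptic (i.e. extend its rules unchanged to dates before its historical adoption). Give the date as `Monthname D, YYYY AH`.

Dhu al-Qa'dah 14, 981 AH

Julian Day Number of the source date = 2296027.
Converting JDN 2296027 to the tabular Islamic calendar gives 14 Dhu al-Qa'dah 981 AH.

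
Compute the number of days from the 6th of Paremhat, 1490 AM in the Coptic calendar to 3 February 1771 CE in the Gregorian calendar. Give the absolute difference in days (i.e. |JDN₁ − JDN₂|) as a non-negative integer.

First date → JDN 2369072; second date → JDN 2367938.
The interval is |2369072 − 2367938| = 1134 days.

1134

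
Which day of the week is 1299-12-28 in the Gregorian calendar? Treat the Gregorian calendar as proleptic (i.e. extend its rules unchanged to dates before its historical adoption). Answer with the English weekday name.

Monday

2195872 ≡ 0 (mod 7); counting from Monday = 0 gives Monday.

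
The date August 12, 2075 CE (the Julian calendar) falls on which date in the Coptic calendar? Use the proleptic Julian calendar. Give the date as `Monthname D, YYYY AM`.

Julian Day Number of the source date = 2479175.
Converting JDN 2479175 to the Coptic calendar gives 19 Mesori 1791 AM.

Mesori 19, 1791 AM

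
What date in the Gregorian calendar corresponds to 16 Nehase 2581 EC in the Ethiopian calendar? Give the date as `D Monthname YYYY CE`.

26 August 2589 CE

Julian Day Number of the source date = 2666911.
Converting JDN 2666911 to the Gregorian calendar gives 26 August 2589 CE.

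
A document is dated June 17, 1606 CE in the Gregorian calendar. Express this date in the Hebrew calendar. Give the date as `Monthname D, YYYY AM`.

Both dates share Julian Day Number 2307807; in the Hebrew calendar that is 12 Sivan 5366 AM.

Sivan 12, 5366 AM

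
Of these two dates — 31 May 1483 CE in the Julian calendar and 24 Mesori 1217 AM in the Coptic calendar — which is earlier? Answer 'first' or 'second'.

first

Converting both to JDN: 2262874 vs 2269527; the smaller is the first.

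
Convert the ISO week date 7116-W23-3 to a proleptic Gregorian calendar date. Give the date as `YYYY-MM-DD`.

7116-06-07

ISO week 1 of 7116 is the week containing the first Thursday of 7116.
Week 23, day 3 (Wednesday) lands on 7116-06-07.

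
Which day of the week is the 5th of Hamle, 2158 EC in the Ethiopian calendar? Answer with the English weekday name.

Equivalently 13 July 2166 Gregorian, JDN 2512369.
JDN 2512369 mod 7 = 6, and JDN 0 was a Monday, so this is a Sunday.

Sunday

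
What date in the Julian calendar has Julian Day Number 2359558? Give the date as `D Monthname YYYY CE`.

JDN 2359558 is 24 February 1748 in the Gregorian calendar.
In the Julian calendar that day is 13 February 1748 CE.

13 February 1748 CE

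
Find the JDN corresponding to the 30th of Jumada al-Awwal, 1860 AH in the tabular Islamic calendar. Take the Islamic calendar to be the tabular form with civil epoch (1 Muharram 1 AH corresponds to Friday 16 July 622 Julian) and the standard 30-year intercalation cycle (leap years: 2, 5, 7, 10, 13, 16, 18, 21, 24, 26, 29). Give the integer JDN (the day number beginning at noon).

In the Gregorian calendar the same day is 5 August 2426.
JDN 2451545 is 1 January 2000 CE (Gregorian); the target day is +155810 days from there, so JDN = 2607355.

2607355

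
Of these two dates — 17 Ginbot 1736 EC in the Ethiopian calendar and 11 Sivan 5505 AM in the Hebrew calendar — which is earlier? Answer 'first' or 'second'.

first

Converting both to JDN: 2358186 vs 2358570; the smaller is the first.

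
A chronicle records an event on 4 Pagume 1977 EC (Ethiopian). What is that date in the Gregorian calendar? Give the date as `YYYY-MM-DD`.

Both dates share Julian Day Number 2446318; in the Gregorian calendar that is 9 September 1985 CE.

1985-09-09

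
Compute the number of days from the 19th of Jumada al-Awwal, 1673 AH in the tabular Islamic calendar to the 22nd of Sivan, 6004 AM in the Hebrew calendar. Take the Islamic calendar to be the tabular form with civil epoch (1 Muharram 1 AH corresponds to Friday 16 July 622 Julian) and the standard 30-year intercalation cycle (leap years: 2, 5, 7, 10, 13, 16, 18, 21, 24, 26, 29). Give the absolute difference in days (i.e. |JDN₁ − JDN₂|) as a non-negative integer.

234

First date → JDN 2541077; second date → JDN 2540843.
The interval is |2541077 − 2540843| = 234 days.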